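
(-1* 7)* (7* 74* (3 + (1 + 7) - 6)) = -18130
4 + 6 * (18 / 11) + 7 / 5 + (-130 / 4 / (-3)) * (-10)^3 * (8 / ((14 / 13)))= -92932423 / 1155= -80460.97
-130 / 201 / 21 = -130 / 4221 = -0.03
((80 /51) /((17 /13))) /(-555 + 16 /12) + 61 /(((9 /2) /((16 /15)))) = 936876208 /64803915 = 14.46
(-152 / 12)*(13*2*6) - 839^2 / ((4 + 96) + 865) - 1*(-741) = -1964.45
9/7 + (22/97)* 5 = 1643/679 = 2.42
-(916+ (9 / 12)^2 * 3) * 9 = -132147 / 16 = -8259.19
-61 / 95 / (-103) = 61 / 9785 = 0.01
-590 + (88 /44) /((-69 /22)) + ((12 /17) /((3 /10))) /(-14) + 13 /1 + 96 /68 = -4732771 /8211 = -576.39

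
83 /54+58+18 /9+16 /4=65.54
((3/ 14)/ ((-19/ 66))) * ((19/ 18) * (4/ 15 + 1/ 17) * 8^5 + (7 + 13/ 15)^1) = -284411842/ 33915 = -8386.02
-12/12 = -1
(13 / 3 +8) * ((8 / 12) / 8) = 37 / 36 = 1.03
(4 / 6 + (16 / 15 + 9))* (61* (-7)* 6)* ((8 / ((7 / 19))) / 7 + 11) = -1938946 / 5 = -387789.20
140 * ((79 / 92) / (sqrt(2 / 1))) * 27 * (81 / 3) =2015685 * sqrt(2) / 46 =61969.76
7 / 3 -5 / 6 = 3 / 2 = 1.50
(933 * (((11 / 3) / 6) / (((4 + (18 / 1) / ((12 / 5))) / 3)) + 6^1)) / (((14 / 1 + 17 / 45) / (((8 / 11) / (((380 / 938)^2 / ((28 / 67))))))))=43740196920 / 59092451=740.20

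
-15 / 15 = -1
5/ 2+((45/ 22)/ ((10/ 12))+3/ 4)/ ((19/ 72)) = 6121/ 418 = 14.64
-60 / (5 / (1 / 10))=-6 / 5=-1.20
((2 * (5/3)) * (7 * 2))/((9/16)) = 2240/27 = 82.96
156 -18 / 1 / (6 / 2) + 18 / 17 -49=1735 / 17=102.06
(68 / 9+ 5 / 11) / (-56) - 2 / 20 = -6737 / 27720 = -0.24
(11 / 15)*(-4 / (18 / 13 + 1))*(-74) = 42328 / 465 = 91.03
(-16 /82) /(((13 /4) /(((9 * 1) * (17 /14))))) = -2448 /3731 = -0.66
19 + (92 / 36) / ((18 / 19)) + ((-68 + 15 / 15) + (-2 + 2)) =-7339 / 162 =-45.30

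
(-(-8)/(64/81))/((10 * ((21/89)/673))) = 1617219/560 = 2887.89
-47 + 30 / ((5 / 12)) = 25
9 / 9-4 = -3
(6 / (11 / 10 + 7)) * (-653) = -13060 / 27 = -483.70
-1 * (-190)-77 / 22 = 373 / 2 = 186.50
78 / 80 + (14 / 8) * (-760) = -1329.02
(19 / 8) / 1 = 19 / 8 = 2.38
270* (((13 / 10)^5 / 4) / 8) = 31.33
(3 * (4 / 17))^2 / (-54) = -8 / 867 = -0.01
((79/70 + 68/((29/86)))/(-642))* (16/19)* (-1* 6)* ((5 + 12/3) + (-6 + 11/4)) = 18935946/2063495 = 9.18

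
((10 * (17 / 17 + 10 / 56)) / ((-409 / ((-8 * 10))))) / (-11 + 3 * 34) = 6600 / 260533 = 0.03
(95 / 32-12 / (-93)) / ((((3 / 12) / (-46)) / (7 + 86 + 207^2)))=-1517548809 / 62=-24476593.69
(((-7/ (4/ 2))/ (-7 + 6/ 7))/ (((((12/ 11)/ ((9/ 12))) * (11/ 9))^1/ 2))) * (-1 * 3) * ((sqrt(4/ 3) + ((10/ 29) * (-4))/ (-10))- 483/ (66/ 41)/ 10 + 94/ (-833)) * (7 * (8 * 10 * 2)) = 30112809993/ 466378- 61740 * sqrt(3)/ 43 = 62080.49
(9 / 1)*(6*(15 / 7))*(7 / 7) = 810 / 7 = 115.71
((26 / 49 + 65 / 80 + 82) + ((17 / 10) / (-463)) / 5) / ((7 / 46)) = 17395254453 / 31761800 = 547.68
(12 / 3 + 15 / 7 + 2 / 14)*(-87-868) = -42020 / 7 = -6002.86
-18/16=-9/8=-1.12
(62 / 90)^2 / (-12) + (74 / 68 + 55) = 23153713 / 413100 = 56.05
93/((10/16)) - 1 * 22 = 634/5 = 126.80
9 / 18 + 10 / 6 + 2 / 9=43 / 18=2.39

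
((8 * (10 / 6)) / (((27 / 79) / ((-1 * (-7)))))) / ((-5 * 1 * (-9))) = 4424 / 729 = 6.07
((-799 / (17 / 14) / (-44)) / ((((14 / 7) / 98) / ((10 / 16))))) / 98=1645 / 352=4.67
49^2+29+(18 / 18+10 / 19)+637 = 58302 / 19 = 3068.53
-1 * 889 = -889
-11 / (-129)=11 / 129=0.09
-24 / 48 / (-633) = 0.00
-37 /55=-0.67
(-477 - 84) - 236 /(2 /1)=-679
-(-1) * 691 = 691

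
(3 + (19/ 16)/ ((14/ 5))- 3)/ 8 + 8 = 14431/ 1792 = 8.05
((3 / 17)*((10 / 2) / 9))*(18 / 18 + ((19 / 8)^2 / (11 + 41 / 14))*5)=18875 / 63648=0.30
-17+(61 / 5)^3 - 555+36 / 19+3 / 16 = 47345349 / 38000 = 1245.93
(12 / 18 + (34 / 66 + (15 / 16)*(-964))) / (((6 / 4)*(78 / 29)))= -1151677 / 5148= -223.71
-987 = -987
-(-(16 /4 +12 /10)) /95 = 26 /475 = 0.05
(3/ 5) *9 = 27/ 5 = 5.40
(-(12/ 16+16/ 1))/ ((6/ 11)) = -737/ 24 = -30.71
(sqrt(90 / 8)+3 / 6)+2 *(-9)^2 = 3 *sqrt(5) / 2+325 / 2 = 165.85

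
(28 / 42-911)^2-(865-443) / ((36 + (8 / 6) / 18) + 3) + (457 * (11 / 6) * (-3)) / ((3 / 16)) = 815290.64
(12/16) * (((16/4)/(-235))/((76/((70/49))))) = -3/12502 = -0.00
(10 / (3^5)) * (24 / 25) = 16 / 405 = 0.04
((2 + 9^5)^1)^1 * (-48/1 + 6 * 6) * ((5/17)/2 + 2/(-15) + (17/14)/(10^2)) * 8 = -436268788/2975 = -146644.97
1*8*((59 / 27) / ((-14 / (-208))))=49088 / 189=259.72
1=1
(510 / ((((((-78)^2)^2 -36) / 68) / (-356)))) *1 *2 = -411536 / 616917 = -0.67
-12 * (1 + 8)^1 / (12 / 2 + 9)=-36 / 5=-7.20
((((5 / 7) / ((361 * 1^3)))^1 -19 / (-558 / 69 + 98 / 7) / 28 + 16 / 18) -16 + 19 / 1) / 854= 46718747 / 10565851968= 0.00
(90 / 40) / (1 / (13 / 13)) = 9 / 4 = 2.25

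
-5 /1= -5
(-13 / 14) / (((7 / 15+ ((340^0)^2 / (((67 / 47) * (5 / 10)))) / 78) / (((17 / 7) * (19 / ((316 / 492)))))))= -6747772005 / 49022344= -137.65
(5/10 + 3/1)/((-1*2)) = -7/4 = -1.75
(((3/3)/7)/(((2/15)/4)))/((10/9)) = 27/7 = 3.86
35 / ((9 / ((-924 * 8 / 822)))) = -43120 / 1233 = -34.97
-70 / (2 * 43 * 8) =-35 / 344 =-0.10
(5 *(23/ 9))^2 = 13225/ 81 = 163.27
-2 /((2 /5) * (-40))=0.12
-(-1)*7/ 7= 1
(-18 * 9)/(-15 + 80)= -162/65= -2.49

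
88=88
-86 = -86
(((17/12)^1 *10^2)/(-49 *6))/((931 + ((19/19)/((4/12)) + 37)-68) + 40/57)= -8075/15144234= -0.00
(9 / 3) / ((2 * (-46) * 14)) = -3 / 1288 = -0.00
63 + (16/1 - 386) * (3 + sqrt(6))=-1953.31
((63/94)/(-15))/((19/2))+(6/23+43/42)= 5520779/4313190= 1.28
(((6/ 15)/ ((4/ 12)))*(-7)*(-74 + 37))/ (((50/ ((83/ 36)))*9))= 21497/ 13500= 1.59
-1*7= -7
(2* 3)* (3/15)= 6/5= 1.20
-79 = -79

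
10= 10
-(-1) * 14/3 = 14/3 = 4.67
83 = 83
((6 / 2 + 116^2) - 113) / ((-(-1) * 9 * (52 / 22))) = 73403 / 117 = 627.38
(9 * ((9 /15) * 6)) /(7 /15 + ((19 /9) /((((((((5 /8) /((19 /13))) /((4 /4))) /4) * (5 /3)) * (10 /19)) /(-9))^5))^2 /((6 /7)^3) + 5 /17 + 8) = 106076417458843253552913665771484375 /1535720634185494388563849413238543212076727435499335081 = 0.00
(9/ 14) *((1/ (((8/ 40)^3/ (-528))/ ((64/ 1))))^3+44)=-339144081407999999802/ 7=-48449154486857142828.86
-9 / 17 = -0.53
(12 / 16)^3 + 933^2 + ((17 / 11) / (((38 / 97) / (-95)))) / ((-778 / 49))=238395215197 / 273856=870513.03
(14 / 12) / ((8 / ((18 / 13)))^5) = 137781 / 760408064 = 0.00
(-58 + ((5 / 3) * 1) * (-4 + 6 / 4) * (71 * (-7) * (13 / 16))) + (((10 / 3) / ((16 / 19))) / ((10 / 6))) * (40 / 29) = 1627.83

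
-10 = -10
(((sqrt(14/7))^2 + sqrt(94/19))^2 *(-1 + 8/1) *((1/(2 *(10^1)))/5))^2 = 833 *sqrt(1786)/45125 + 704081/902500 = 1.56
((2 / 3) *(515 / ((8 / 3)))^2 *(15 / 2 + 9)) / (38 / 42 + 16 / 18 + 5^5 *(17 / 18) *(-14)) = -1654208325 / 166592768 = -9.93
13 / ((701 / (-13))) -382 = -267951 / 701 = -382.24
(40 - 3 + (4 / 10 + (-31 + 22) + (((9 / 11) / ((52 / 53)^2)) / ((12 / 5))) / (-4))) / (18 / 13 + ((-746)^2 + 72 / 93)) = 2088398483 / 41051628766720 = 0.00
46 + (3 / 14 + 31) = 1081 / 14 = 77.21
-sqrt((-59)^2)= -59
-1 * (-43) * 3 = 129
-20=-20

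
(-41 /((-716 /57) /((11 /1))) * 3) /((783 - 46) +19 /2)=0.14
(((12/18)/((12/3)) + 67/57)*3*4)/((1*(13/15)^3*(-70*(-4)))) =103275/1168804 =0.09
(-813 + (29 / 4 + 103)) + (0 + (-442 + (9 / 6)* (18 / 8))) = -9131 / 8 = -1141.38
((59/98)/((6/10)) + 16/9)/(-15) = -2453/13230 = -0.19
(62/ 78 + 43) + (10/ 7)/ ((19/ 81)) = 258754/ 5187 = 49.89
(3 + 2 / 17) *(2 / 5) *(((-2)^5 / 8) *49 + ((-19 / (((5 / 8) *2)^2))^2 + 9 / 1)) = -2592654 / 53125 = -48.80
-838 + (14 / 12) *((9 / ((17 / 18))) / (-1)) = -14435 / 17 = -849.12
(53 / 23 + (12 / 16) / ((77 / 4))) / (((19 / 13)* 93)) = 0.02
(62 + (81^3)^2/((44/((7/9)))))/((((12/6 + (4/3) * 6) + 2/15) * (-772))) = -3295011299865/5163136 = -638180.23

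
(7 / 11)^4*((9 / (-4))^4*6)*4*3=141776649 / 468512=302.61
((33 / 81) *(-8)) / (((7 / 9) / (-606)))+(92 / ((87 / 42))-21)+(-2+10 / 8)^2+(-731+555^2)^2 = 306707357038067 / 3248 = 94429604999.40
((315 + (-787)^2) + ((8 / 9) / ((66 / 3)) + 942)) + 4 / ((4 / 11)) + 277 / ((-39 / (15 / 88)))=6390066503 / 10296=620635.83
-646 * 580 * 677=-253658360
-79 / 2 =-39.50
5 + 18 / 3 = 11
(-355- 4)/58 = -359/58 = -6.19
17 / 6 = 2.83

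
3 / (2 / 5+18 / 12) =30 / 19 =1.58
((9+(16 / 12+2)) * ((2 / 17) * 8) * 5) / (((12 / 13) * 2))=4810 / 153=31.44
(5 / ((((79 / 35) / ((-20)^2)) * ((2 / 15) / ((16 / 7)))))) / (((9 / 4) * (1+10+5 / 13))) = 593.00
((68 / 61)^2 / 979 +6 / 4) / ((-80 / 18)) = -19688085 / 58285744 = -0.34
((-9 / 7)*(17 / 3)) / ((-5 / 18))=918 / 35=26.23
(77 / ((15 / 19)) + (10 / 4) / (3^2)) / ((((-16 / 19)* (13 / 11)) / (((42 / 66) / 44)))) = -1170799 / 823680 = -1.42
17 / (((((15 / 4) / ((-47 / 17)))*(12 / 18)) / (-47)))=4418 / 5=883.60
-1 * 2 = -2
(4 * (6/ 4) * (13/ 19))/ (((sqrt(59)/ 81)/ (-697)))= -4403646 * sqrt(59)/ 1121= -30173.99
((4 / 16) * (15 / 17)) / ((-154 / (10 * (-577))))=43275 / 5236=8.26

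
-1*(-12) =12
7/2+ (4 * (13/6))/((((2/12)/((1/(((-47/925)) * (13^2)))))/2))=-10523/1222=-8.61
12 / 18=0.67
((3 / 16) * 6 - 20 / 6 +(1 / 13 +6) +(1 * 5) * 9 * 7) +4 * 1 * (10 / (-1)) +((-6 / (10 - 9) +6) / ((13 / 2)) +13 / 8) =43757 / 156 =280.49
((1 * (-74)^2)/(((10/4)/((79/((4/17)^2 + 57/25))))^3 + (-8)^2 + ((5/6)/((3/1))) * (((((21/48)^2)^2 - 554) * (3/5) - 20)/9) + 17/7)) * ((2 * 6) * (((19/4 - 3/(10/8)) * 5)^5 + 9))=1627156293202034249425586871552000/6141665787468292965965551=264937290.55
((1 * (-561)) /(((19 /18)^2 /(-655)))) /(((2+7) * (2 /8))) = 52913520 /361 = 146574.85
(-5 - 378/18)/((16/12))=-39/2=-19.50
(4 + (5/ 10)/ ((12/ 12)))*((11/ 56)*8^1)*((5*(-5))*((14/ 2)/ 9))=-275/ 2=-137.50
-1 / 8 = -0.12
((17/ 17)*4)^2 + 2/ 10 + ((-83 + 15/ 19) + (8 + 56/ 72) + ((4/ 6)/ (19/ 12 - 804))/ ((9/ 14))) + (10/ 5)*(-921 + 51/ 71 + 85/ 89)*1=-98629805387944/ 52023031605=-1895.89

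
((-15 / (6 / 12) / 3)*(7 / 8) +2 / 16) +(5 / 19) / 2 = -1291 / 152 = -8.49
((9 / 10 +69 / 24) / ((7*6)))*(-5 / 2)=-151 / 672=-0.22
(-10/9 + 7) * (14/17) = 742/153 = 4.85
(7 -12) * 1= -5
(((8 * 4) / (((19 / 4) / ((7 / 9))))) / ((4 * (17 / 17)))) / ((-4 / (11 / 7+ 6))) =-424 / 171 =-2.48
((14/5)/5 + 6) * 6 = 984/25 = 39.36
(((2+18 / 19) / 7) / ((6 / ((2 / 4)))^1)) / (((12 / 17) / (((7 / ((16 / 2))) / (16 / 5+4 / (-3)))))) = 0.02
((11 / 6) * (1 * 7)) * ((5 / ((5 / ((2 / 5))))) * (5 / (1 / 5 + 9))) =2.79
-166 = -166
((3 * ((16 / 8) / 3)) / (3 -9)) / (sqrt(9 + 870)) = -sqrt(879) / 2637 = -0.01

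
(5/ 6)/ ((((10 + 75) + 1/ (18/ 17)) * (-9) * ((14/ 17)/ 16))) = -40/ 1911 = -0.02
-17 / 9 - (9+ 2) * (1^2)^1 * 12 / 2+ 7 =-548 / 9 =-60.89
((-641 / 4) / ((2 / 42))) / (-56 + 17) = 4487 / 52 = 86.29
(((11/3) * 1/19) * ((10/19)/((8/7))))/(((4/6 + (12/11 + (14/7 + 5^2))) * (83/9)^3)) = 3087315/783551746172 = 0.00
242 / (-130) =-121 / 65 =-1.86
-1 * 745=-745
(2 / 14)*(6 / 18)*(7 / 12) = 1 / 36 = 0.03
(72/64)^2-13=-751/64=-11.73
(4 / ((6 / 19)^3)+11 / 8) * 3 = 27733 / 72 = 385.18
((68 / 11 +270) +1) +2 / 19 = 57953 / 209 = 277.29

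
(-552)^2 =304704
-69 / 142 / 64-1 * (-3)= 2.99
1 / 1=1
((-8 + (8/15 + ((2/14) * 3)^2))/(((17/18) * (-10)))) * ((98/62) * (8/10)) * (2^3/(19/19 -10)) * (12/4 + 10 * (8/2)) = -7365728/197625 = -37.27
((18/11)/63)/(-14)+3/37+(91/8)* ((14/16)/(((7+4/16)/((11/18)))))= 152936761/166563936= 0.92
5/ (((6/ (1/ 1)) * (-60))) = -1/ 72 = -0.01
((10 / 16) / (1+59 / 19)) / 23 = 95 / 14352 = 0.01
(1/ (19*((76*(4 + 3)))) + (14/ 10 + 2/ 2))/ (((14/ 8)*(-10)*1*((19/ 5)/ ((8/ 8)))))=-121301/ 3360910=-0.04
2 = 2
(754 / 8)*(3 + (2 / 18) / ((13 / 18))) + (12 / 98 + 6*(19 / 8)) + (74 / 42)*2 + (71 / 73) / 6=1127858 / 3577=315.31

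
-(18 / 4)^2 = -81 / 4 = -20.25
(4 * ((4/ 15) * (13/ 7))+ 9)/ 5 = 1153/ 525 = 2.20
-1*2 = -2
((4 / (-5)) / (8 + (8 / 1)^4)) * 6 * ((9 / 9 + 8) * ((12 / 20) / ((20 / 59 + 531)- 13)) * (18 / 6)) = -0.00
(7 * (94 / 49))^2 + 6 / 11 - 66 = 61916 / 539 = 114.87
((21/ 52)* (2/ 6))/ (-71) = -7/ 3692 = -0.00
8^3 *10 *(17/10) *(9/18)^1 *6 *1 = 26112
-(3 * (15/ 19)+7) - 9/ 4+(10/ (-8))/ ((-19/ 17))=-21/ 2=-10.50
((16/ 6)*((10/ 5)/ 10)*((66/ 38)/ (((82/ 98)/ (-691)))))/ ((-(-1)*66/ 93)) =-4198516/ 3895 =-1077.92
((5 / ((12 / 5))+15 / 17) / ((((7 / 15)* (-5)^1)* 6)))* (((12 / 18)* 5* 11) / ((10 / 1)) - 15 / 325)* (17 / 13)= -42713 / 42588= -1.00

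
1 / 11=0.09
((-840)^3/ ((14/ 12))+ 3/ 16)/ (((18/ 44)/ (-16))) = 59609087978/ 3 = 19869695992.67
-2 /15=-0.13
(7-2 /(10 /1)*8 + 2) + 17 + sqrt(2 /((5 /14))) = 2*sqrt(35) /5 + 122 /5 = 26.77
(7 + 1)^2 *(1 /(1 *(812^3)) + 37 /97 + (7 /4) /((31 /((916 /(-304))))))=6464701657609 /477941940791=13.53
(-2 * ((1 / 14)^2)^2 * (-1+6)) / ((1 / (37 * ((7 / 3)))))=-185 / 8232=-0.02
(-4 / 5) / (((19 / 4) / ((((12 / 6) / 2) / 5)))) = -16 / 475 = -0.03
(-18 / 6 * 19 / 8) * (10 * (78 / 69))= -3705 / 46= -80.54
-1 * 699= -699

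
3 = 3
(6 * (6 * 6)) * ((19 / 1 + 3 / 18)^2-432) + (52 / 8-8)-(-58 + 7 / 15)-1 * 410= -14315.97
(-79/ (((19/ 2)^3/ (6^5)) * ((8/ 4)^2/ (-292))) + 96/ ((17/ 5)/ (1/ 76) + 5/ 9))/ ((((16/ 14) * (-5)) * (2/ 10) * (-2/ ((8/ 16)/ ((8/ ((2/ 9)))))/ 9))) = 914502878163/ 319711708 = 2860.40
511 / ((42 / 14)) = 511 / 3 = 170.33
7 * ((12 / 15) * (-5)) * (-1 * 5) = 140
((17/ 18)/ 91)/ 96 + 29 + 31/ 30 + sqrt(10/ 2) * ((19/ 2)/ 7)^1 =19 * sqrt(5)/ 14 + 23613493/ 786240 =33.07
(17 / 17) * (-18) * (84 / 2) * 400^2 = -120960000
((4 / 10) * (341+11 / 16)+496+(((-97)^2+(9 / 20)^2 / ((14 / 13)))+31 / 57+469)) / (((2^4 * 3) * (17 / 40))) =3355241081 / 6511680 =515.27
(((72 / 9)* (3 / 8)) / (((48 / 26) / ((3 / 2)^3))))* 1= 351 / 64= 5.48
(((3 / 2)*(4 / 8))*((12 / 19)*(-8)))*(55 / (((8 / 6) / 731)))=-2171070 / 19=-114266.84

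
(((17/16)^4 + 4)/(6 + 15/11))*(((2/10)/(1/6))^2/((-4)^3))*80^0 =-760463/47185920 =-0.02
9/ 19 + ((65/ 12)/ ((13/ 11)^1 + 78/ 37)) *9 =119703/ 7828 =15.29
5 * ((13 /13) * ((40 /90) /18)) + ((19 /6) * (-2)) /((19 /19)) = -503 /81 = -6.21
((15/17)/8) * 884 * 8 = 780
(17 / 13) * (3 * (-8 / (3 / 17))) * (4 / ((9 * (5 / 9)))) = -9248 / 65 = -142.28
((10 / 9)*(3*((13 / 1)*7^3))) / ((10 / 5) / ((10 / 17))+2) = 222950 / 81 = 2752.47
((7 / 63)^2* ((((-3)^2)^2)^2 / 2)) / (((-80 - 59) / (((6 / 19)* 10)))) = -2430 / 2641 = -0.92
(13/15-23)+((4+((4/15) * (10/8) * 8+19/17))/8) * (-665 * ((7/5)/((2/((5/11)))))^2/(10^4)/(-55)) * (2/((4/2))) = -480775908751/21721920000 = -22.13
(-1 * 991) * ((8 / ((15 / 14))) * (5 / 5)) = -110992 / 15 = -7399.47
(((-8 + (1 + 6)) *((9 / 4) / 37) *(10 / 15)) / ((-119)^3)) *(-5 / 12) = -5 / 498807064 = -0.00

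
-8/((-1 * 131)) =8/131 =0.06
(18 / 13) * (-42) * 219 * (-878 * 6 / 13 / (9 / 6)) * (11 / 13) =6396068448 / 2197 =2911273.76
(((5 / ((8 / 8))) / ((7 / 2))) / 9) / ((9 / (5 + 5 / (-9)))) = 400 / 5103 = 0.08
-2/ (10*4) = -1/ 20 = -0.05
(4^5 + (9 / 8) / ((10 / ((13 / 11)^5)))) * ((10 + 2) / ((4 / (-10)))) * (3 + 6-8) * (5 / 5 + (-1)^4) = -39589918671 / 644204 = -61455.56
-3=-3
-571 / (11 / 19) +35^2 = 2626 / 11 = 238.73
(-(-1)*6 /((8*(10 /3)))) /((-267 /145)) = -87 /712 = -0.12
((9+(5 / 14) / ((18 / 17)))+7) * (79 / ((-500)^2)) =0.01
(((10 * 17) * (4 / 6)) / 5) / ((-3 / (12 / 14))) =-6.48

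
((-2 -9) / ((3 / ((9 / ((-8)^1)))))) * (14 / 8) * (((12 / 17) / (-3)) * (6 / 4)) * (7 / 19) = -4851 / 5168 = -0.94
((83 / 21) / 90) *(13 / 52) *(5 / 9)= 83 / 13608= 0.01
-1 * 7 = -7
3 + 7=10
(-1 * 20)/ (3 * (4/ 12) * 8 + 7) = -4/ 3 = -1.33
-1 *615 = -615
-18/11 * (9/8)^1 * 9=-729/44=-16.57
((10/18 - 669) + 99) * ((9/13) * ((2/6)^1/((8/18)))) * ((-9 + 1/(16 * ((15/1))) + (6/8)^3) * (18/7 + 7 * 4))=902734925/11648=77501.28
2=2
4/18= 2/9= 0.22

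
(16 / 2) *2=16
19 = 19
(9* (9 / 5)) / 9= 9 / 5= 1.80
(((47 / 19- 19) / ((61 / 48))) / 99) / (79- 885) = 2512 / 15413541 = 0.00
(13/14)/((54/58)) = 1.00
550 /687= 0.80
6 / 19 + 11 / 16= 305 / 304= 1.00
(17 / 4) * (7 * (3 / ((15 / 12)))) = 357 / 5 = 71.40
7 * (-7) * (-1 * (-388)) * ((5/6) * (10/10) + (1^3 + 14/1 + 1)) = -960106/3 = -320035.33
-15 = -15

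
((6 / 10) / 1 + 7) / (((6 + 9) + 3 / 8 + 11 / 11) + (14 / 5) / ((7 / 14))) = 304 / 879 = 0.35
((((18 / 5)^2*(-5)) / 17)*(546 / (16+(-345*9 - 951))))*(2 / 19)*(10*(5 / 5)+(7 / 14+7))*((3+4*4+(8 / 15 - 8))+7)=14343966 / 815575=17.59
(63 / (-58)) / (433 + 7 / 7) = -9 / 3596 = -0.00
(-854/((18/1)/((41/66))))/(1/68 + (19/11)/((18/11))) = -27.54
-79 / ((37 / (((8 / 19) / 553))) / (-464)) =0.75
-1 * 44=-44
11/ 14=0.79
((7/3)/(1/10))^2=544.44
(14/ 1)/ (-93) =-14/ 93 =-0.15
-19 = -19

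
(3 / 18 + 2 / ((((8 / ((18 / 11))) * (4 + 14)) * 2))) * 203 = 9541 / 264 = 36.14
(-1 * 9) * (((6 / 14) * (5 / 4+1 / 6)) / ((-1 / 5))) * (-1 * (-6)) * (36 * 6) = 247860 / 7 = 35408.57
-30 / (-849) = 10 / 283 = 0.04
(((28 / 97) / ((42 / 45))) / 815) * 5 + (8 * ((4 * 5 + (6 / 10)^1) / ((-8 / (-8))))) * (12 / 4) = 39084942 / 79055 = 494.40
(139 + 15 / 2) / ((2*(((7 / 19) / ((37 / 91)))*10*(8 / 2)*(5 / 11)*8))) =2265769 / 4076800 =0.56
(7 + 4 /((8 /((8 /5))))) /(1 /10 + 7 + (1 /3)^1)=234 /223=1.05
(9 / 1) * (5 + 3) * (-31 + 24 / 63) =-15432 / 7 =-2204.57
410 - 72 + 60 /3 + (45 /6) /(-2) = 1417 /4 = 354.25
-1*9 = -9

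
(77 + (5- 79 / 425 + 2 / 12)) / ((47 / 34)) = 209051 / 3525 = 59.31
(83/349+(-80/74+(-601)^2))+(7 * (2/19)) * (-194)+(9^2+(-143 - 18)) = 88564675388/245347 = 360977.21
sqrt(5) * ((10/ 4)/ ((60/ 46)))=23 * sqrt(5)/ 12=4.29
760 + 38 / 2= 779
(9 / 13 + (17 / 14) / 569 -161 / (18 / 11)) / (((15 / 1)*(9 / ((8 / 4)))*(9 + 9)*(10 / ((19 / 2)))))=-865007053 / 11324067300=-0.08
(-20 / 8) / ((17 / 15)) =-75 / 34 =-2.21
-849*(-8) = 6792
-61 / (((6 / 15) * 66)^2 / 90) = -7625 / 968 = -7.88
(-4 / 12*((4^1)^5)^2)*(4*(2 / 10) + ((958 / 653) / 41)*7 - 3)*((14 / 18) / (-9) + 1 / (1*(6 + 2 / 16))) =1854739054592 / 35420679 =52363.17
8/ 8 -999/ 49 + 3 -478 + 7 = -23882/ 49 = -487.39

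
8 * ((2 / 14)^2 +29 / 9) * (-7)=-181.59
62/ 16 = 3.88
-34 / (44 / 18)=-13.91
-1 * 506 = -506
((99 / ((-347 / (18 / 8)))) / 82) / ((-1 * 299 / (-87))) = -77517 / 34030984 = -0.00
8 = 8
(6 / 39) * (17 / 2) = 17 / 13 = 1.31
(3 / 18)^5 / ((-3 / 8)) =-1 / 2916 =-0.00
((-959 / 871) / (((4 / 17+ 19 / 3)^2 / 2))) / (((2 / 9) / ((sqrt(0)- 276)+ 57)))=4916381589 / 97747975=50.30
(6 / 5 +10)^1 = 56 / 5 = 11.20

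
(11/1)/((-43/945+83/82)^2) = 66051701100/5611358281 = 11.77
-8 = -8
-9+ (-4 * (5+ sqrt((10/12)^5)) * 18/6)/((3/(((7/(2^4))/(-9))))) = -289/36+ 175 * sqrt(30)/7776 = -7.90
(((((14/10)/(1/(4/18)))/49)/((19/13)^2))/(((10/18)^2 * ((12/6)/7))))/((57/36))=18252/857375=0.02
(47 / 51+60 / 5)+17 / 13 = 9434 / 663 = 14.23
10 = 10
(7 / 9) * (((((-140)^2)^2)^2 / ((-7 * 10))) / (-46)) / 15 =1475789056000000 / 621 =2376471909822.87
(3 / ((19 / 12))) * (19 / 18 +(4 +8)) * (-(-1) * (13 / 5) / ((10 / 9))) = 5499 / 95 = 57.88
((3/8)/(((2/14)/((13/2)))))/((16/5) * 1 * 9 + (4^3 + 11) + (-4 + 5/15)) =4095/24032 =0.17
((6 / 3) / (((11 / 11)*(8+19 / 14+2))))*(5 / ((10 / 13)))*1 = 182 / 159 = 1.14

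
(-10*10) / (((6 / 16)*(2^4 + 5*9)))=-800 / 183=-4.37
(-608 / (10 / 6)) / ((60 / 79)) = -12008 / 25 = -480.32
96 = 96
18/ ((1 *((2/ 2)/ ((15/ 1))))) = 270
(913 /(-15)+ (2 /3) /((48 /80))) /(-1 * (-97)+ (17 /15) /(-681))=-0.62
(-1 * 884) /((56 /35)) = -1105 /2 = -552.50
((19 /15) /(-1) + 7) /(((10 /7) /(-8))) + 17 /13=-30029 /975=-30.80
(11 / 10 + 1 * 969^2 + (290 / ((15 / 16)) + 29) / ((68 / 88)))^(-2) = 0.00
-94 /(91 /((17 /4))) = -4.39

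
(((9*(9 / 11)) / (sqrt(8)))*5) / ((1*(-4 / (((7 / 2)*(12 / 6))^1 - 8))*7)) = 405*sqrt(2) / 1232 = 0.46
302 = 302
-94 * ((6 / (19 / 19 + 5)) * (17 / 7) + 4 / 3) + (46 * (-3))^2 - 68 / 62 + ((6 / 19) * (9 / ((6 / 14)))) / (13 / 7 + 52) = 87150818194 / 4663113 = 18689.41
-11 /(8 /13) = -143 /8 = -17.88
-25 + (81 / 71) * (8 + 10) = -317 / 71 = -4.46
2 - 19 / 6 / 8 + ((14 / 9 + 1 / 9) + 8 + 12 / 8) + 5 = 853 / 48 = 17.77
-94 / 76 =-47 / 38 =-1.24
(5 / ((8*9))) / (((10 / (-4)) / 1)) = -0.03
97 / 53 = 1.83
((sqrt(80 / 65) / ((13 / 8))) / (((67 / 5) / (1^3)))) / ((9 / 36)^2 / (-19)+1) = 48640 * sqrt(13) / 3430869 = 0.05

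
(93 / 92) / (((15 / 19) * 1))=589 / 460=1.28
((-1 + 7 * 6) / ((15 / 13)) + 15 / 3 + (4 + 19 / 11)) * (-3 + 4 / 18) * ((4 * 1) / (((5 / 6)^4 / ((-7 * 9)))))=92328768 / 1375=67148.19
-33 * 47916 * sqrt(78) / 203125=-1581228 * sqrt(78) / 203125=-68.75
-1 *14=-14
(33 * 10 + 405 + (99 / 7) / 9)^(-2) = 49 / 26584336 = 0.00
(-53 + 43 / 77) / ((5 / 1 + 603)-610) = 2019 / 77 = 26.22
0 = 0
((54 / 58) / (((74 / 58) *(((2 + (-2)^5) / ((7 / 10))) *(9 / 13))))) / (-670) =91 / 2479000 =0.00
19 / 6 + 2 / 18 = 59 / 18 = 3.28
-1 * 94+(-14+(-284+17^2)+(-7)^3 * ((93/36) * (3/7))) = -1931/4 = -482.75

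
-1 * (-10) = 10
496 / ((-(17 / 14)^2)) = -97216 / 289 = -336.39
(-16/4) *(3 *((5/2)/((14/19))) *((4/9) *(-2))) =760/21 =36.19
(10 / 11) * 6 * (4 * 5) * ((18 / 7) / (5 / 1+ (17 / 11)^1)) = 300 / 7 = 42.86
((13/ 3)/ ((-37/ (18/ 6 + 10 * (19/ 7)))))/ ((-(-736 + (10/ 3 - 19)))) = -2743/ 584045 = -0.00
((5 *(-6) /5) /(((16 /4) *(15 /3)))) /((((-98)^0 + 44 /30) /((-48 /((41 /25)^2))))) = 135000 /62197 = 2.17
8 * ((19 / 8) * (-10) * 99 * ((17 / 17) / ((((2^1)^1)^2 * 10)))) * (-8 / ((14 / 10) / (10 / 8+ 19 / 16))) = 366795 / 56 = 6549.91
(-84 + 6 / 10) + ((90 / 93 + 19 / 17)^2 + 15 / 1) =-88944313 / 1388645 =-64.05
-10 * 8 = -80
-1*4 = -4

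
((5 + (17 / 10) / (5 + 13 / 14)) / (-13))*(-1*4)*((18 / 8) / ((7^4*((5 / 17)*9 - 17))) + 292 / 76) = 187656704477 / 30025969610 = 6.25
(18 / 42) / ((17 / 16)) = 48 / 119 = 0.40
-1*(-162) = 162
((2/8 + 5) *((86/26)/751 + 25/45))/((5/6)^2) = 1033242/244075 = 4.23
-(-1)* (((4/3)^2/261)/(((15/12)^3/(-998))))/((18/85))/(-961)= 8686592/507912525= 0.02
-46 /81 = -0.57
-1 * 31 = -31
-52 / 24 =-13 / 6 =-2.17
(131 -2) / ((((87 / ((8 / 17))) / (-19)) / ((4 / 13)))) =-26144 / 6409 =-4.08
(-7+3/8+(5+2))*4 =3/2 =1.50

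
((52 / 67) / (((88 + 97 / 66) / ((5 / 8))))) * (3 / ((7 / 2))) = 2574 / 553889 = 0.00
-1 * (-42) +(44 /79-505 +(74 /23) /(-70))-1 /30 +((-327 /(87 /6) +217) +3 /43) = -127521209329 /475817790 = -268.00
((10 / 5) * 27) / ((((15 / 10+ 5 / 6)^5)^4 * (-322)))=-94143178827 / 12846554873915532161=-0.00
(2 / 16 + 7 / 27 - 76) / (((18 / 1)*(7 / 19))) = -310327 / 27216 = -11.40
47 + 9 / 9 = 48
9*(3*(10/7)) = 270/7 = 38.57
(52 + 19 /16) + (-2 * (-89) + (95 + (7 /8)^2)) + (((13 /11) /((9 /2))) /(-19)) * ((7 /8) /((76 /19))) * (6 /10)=326.95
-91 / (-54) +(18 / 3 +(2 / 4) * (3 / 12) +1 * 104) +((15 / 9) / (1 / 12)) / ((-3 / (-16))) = 47191 / 216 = 218.48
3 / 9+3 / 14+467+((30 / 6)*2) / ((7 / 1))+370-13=34691 / 42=825.98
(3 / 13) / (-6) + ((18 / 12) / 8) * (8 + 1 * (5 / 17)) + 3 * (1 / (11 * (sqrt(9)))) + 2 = 140321 / 38896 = 3.61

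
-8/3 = -2.67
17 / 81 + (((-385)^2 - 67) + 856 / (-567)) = 84004849 / 567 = 148156.70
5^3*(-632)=-79000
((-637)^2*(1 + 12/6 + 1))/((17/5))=8115380/17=477375.29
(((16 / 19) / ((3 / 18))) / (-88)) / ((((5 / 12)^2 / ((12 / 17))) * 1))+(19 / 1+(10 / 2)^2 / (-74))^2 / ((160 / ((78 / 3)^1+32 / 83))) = 36948588259467 / 645946769600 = 57.20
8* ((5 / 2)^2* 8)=400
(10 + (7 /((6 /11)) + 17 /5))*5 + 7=829 /6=138.17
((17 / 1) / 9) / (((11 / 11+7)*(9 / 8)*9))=17 / 729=0.02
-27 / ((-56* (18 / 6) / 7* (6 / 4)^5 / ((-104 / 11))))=-416 / 297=-1.40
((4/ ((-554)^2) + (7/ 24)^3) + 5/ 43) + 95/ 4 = 23.89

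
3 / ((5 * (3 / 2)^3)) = 8 / 45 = 0.18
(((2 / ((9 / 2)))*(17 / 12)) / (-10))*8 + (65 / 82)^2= 0.12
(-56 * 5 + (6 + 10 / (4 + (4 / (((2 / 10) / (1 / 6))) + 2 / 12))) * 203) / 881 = 3626 / 2643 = 1.37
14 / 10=7 / 5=1.40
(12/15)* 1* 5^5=2500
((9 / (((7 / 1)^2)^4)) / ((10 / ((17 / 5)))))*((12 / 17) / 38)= 27 / 2738280475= 0.00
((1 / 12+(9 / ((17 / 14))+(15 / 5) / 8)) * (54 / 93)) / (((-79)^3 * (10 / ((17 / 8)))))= -9633 / 4890946880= -0.00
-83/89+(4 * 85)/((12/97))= 2747.40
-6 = -6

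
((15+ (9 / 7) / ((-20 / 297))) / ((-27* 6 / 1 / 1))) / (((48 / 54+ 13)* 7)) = 191 / 735000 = 0.00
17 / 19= 0.89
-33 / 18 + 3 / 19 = -191 / 114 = -1.68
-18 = -18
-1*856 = -856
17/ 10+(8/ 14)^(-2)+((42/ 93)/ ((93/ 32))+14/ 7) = 1595543/ 230640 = 6.92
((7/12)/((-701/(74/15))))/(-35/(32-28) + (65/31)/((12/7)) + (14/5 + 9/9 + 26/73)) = 586117/481246314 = 0.00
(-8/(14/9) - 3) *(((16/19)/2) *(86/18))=-344/21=-16.38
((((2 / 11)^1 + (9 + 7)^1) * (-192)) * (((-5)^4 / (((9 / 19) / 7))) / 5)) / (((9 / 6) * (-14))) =27056000 / 99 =273292.93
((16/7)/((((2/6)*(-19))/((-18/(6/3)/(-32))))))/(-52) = 27/13832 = 0.00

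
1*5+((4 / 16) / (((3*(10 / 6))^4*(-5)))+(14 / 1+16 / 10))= 257499 / 12500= 20.60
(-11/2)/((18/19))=-209/36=-5.81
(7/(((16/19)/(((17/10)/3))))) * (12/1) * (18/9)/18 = 6.28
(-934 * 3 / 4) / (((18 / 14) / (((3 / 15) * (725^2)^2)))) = -180632936640625 / 6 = -30105489440104.17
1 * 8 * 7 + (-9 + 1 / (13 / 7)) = 618 / 13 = 47.54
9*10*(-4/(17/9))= -3240/17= -190.59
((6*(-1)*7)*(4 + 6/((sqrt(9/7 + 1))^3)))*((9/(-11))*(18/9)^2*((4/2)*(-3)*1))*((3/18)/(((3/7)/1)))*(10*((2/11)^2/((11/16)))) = -9031680/14641 - 1481760*sqrt(7)/14641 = -884.64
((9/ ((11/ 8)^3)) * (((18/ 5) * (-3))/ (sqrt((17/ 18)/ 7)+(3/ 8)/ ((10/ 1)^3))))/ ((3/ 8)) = 200658124800/ 724063245323 - 12740198400000 * sqrt(238)/ 724063245323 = -271.17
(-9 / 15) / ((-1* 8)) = 3 / 40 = 0.08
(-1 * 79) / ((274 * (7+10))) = -79 / 4658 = -0.02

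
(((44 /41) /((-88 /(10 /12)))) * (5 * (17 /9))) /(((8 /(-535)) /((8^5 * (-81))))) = -698496000 /41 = -17036487.80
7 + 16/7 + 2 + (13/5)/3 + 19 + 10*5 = 8521/105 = 81.15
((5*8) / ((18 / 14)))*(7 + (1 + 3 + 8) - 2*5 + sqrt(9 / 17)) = 280*sqrt(17) / 51 + 280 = 302.64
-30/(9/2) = -20/3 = -6.67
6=6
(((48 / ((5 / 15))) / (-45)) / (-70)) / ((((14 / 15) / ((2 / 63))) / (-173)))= -1384 / 5145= -0.27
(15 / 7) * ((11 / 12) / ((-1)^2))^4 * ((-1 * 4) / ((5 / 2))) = -14641 / 6048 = -2.42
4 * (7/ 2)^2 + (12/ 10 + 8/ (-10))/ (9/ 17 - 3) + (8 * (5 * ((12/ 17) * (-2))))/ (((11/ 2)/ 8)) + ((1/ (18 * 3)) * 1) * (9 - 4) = -11736827/ 353430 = -33.21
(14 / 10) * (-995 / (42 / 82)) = -8159 / 3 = -2719.67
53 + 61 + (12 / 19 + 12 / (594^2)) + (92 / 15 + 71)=535654148 / 2793285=191.76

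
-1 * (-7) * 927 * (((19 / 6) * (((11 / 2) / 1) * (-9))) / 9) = -452067 / 4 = -113016.75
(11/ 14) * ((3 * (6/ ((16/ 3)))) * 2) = 297/ 56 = 5.30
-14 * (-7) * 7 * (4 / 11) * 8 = 21952 / 11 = 1995.64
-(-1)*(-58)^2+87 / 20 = 67367 / 20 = 3368.35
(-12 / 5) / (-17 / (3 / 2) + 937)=-36 / 13885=-0.00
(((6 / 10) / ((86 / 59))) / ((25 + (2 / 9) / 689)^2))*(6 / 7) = 20418224931 / 36170222947145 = 0.00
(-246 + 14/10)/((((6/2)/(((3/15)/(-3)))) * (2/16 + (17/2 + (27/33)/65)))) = 1399112/2223315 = 0.63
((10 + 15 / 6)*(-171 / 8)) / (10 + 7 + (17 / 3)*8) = -12825 / 2992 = -4.29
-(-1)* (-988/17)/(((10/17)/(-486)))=240084/5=48016.80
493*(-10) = -4930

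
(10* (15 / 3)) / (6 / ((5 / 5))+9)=10 / 3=3.33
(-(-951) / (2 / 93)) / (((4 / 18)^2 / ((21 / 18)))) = 16715727 / 16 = 1044732.94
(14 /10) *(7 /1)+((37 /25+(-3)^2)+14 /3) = 1871 /75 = 24.95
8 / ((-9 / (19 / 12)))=-1.41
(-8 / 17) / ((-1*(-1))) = -8 / 17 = -0.47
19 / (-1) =-19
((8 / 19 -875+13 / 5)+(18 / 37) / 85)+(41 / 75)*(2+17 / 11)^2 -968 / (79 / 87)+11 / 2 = -10999142663679 / 5711980450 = -1925.63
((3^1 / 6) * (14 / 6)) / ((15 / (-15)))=-7 / 6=-1.17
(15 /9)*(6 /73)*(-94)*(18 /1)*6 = -101520 /73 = -1390.68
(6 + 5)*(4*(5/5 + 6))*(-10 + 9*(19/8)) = 7007/2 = 3503.50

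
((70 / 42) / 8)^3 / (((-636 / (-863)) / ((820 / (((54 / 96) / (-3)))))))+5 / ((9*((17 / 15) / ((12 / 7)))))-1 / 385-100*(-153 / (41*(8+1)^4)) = -17506032501773 / 331777464480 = -52.76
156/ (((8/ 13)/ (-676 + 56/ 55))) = -9410934/ 55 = -171107.89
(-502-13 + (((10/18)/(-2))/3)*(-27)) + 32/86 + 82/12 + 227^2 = 6582058/129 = 51023.71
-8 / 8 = -1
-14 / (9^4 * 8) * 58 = -203 / 13122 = -0.02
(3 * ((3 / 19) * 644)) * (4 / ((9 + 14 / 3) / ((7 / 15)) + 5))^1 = 3381 / 95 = 35.59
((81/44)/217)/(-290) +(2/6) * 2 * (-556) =-3079039283/8306760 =-370.67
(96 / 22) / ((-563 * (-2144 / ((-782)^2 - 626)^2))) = 559794549606 / 414931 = 1349126.84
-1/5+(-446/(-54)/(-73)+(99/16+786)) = 124862749/157680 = 791.87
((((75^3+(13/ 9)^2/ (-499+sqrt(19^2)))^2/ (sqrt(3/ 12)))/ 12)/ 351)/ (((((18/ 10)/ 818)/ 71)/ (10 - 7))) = 7812710658500228074382879/ 955063249920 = 8180307073018.10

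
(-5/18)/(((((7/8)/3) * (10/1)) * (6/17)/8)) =-136/63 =-2.16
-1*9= -9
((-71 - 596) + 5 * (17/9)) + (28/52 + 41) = -72074/117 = -616.02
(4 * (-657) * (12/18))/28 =-438/7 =-62.57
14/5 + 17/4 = 141/20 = 7.05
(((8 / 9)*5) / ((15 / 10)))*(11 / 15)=176 / 81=2.17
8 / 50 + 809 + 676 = 37129 / 25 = 1485.16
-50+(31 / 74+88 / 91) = -327367 / 6734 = -48.61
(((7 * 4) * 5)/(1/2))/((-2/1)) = -140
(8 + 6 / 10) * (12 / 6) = 86 / 5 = 17.20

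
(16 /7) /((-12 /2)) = -8 /21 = -0.38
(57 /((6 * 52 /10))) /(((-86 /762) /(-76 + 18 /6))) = 2642235 /2236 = 1181.68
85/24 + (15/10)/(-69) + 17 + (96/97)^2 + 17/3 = 27.17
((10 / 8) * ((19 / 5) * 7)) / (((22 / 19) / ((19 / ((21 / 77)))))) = 48013 / 24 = 2000.54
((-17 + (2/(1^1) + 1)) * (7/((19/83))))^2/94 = 33080978/16967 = 1949.72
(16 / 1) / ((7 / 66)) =1056 / 7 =150.86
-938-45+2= -981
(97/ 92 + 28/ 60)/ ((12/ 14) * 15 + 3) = 14693/ 153180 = 0.10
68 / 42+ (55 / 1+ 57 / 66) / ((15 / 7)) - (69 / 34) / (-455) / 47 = 47454656 / 1713855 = 27.69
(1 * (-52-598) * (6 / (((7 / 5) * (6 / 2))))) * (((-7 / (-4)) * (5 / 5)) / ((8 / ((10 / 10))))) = -1625 / 8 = -203.12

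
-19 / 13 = -1.46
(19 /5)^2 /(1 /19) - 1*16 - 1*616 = -8941 /25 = -357.64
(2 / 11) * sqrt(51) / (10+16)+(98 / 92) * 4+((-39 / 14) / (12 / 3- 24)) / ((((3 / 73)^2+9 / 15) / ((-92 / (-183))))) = sqrt(51) / 143+1378397677 / 314900544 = 4.43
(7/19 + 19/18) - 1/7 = 3067/2394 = 1.28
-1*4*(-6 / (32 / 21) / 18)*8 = 7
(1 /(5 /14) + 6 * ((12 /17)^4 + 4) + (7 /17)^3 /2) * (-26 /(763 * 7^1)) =-307540259 /2230428305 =-0.14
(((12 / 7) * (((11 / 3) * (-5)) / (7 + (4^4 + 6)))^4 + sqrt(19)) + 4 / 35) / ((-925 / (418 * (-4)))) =945822576528896 / 4577018430844125 + 1672 * sqrt(19) / 925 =8.09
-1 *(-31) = 31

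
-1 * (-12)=12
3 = 3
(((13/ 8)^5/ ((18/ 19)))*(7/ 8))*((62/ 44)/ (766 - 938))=-0.09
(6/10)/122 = 3/610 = 0.00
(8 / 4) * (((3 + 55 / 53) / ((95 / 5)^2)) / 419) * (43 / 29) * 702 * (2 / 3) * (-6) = -51678432 / 232485083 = -0.22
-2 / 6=-1 / 3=-0.33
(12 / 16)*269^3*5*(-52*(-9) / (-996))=-11387088765 / 332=-34298460.14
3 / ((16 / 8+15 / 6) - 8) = -6 / 7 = -0.86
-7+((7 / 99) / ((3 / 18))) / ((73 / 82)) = -6.52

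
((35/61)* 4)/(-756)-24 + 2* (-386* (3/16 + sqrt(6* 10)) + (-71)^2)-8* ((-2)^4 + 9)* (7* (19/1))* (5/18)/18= 3522.87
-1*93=-93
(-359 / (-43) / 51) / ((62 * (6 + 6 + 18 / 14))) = 2513 / 12644838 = 0.00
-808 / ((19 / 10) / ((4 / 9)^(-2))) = -40905 / 19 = -2152.89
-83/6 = -13.83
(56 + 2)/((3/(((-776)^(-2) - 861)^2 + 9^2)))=14333771.94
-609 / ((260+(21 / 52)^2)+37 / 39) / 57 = -1646736 / 40244641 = -0.04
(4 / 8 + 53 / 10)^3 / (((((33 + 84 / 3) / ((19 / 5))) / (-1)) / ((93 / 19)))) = -2268177 / 38125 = -59.49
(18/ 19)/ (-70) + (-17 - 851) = -577229/ 665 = -868.01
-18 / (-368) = 9 / 184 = 0.05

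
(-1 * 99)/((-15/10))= 66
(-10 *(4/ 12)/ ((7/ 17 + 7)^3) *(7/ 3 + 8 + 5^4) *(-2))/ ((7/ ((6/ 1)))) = 46820890/ 5250987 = 8.92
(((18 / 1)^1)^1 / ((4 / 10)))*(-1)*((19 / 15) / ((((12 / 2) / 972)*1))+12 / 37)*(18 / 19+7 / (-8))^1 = -1882089 / 2812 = -669.31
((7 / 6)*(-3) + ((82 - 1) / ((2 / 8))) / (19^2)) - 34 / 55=-127893 / 39710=-3.22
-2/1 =-2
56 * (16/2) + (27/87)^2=376849/841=448.10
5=5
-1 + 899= 898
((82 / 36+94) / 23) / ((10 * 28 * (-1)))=-1733 / 115920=-0.01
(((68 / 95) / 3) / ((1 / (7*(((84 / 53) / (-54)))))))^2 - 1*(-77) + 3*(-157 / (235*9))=66691547008592 / 868609022175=76.78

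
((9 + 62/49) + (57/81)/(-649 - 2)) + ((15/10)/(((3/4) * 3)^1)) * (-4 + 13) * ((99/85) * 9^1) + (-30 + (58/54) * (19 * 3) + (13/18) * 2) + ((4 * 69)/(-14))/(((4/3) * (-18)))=4461368171/41833260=106.65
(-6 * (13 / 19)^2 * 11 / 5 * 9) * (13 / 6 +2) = -83655 / 361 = -231.73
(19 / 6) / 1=19 / 6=3.17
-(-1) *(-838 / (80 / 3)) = -1257 / 40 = -31.42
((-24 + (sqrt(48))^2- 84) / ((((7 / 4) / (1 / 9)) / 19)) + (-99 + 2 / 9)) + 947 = 48878 / 63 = 775.84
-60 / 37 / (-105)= 4 / 259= 0.02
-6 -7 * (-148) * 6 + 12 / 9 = 18634 / 3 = 6211.33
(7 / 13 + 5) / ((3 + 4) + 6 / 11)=792 / 1079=0.73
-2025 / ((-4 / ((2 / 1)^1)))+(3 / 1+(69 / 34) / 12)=138131 / 136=1015.67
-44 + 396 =352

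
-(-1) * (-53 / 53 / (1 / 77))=-77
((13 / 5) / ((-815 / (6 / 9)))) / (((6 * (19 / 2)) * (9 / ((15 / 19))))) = -26 / 7943805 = -0.00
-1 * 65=-65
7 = 7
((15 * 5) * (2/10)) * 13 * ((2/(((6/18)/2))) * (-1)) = -2340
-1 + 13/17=-4/17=-0.24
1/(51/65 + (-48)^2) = 65/149811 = 0.00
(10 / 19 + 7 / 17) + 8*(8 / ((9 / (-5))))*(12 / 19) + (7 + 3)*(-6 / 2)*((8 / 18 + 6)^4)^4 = -52972493864146530671944198833179 / 199508506999714881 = -265514963049782.30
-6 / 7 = -0.86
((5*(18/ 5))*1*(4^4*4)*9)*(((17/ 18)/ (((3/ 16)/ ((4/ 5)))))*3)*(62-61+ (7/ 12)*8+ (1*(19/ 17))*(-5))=786432/ 5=157286.40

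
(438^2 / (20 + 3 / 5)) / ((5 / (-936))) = -179565984 / 103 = -1743359.07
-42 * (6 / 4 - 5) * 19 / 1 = 2793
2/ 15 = 0.13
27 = 27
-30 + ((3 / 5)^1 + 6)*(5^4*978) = 4034220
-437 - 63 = -500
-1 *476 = -476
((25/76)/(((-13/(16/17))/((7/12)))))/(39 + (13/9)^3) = -42525/128606972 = -0.00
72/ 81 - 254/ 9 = -82/ 3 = -27.33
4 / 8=1 / 2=0.50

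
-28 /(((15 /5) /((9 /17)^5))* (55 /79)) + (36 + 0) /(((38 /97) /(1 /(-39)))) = -56203705182 /19288757345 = -2.91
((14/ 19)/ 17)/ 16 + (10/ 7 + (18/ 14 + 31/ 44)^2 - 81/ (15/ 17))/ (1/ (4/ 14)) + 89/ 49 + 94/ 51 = -8456095931/ 402164070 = -21.03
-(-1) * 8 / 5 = 8 / 5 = 1.60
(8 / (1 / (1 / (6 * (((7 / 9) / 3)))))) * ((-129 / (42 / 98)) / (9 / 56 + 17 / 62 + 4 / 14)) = -298592 / 139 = -2148.14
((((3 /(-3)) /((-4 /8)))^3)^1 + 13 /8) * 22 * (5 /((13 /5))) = 21175 /52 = 407.21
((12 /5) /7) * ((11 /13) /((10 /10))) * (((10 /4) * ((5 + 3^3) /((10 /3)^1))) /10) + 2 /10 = 2039 /2275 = 0.90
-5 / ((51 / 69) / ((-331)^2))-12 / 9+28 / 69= -869367623 / 1173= -741148.87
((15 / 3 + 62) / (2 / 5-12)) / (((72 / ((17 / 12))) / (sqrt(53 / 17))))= -335* sqrt(901) / 50112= -0.20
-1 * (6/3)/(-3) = 2/3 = 0.67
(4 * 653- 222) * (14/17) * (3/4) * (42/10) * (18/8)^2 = 31387.20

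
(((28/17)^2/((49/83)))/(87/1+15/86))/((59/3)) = 114208/42610449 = 0.00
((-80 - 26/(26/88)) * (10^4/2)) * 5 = -4200000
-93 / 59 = -1.58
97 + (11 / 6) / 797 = 463865 / 4782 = 97.00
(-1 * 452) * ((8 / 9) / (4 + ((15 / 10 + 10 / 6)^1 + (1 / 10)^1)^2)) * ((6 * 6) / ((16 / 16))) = -3254400 / 3301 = -985.88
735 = 735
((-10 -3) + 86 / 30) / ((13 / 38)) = -5776 / 195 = -29.62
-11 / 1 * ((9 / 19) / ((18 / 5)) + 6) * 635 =-1627505 / 38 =-42829.08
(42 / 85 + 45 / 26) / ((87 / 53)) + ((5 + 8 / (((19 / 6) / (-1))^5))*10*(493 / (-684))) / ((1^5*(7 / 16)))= -15311061876403499 / 189955742337270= -80.60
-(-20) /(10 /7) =14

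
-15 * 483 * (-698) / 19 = 5057010 / 19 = 266158.42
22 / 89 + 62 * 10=55202 / 89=620.25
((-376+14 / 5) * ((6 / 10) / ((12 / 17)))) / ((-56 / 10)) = 15861 / 280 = 56.65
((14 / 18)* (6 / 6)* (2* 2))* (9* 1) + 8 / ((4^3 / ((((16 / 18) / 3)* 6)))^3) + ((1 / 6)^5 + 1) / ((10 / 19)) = 6975169 / 233280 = 29.90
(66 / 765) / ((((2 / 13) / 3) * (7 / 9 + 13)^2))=11583 / 1306960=0.01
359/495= 0.73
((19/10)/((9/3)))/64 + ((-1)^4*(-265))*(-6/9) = 113073/640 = 176.68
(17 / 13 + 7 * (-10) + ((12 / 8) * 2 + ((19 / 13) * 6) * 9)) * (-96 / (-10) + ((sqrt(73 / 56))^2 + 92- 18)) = 1123.34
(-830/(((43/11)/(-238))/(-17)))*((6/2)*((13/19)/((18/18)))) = -1440659220/817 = -1763352.78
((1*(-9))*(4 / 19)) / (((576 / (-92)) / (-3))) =-0.91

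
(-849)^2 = 720801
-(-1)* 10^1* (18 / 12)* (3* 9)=405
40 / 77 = 0.52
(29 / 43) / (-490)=-29 / 21070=-0.00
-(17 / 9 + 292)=-2645 / 9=-293.89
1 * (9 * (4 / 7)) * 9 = 324 / 7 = 46.29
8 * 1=8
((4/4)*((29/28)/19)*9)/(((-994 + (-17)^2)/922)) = -40107/62510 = -0.64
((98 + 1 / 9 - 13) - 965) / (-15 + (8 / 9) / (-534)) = 2114373 / 36049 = 58.65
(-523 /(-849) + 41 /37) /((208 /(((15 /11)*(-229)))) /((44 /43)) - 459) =-62013200 /16532672371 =-0.00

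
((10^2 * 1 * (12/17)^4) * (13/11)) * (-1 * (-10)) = 269568000/918731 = 293.41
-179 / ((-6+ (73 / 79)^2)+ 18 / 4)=2234278 / 8065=277.03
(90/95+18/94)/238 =1017/212534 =0.00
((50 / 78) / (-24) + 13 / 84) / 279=839 / 1828008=0.00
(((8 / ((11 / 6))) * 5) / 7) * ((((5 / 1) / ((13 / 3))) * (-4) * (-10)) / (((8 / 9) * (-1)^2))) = 162000 / 1001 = 161.84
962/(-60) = -481/30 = -16.03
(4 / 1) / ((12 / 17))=17 / 3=5.67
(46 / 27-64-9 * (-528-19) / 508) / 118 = -721535 / 1618488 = -0.45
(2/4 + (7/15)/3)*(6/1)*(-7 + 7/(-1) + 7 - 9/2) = -1357/30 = -45.23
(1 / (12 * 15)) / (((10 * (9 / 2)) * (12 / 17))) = 17 / 97200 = 0.00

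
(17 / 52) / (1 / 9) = 153 / 52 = 2.94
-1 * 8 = -8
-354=-354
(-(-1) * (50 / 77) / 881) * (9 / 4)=225 / 135674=0.00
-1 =-1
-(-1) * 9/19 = 9/19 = 0.47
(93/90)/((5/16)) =3.31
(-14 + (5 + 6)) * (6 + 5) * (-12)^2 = -4752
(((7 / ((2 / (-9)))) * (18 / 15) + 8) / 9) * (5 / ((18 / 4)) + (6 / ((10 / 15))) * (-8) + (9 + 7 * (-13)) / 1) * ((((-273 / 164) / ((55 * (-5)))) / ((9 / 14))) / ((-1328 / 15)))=-4081259 / 75801825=-0.05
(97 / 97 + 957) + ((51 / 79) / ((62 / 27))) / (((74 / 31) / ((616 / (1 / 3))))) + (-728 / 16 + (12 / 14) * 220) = 53964481 / 40922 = 1318.72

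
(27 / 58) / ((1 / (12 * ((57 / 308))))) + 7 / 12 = 43333 / 26796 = 1.62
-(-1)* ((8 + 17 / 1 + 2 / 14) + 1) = 183 / 7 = 26.14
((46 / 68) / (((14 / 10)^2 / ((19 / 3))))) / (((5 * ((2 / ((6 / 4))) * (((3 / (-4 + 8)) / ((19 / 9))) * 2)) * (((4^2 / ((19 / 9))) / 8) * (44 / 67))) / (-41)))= -2166792395 / 71251488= -30.41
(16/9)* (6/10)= 16/15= 1.07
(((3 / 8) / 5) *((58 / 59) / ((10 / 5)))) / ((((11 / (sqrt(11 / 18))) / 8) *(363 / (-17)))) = -493 *sqrt(22) / 2355870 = -0.00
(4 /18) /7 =2 /63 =0.03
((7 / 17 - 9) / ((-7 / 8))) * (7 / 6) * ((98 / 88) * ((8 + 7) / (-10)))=-3577 / 187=-19.13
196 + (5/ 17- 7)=3218/ 17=189.29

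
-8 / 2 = -4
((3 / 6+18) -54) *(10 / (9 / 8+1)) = -2840 / 17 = -167.06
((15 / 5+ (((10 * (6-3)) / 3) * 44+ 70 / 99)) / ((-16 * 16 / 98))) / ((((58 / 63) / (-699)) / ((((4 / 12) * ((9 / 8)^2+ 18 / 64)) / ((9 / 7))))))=51720.38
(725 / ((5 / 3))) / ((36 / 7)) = 84.58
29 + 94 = 123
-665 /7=-95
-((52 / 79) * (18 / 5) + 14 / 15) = -3914 / 1185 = -3.30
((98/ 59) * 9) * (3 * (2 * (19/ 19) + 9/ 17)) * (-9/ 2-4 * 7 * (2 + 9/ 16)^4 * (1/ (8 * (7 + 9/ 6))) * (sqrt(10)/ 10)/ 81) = -512001/ 1003-41677148989 * sqrt(10)/ 16761815040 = -518.33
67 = 67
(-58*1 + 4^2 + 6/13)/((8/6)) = -405/13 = -31.15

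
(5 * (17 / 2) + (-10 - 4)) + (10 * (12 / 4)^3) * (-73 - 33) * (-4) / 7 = 229359 / 14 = 16382.79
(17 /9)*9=17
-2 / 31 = -0.06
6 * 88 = 528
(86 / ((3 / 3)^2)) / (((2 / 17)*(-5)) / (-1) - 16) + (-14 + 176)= 20491 / 131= 156.42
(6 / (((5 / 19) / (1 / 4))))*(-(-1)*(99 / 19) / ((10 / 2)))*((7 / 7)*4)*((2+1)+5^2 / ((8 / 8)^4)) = 16632 / 25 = 665.28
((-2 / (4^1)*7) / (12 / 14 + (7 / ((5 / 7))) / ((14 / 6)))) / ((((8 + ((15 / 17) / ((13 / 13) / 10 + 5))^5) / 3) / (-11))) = 5433103561710055 / 1903135117023856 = 2.85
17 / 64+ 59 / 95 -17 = -97969 / 6080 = -16.11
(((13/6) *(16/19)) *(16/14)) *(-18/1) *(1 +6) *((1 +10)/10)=-27456/95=-289.01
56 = 56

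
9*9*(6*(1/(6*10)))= 81/10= 8.10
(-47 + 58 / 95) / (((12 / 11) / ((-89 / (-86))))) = -1438151 / 32680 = -44.01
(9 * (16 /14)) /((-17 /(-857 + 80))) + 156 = 626.12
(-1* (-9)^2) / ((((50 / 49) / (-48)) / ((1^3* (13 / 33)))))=412776 / 275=1501.00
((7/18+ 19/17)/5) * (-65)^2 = 389545/306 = 1273.02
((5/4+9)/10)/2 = 41/80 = 0.51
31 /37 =0.84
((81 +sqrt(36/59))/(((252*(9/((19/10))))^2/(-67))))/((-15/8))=24187*sqrt(59)/9483925500 +24187/11907000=0.00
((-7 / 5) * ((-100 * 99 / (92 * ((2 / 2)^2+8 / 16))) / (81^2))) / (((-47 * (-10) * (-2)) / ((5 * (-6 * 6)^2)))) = -3080 / 29187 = -0.11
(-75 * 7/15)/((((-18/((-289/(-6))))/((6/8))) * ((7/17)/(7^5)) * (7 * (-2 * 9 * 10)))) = -11796113/5184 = -2275.48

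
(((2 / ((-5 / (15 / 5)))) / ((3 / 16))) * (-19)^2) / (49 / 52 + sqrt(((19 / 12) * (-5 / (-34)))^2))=-61271808 / 31165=-1966.05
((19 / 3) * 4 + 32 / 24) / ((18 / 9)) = 40 / 3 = 13.33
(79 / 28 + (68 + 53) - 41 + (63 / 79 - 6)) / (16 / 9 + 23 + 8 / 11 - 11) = 16997607 / 3176432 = 5.35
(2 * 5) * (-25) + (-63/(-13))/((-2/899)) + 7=-62955/26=-2421.35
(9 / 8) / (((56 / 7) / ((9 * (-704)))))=-891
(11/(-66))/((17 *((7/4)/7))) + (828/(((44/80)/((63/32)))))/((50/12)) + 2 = 2000773/2805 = 713.29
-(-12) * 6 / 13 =72 / 13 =5.54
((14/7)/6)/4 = 1/12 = 0.08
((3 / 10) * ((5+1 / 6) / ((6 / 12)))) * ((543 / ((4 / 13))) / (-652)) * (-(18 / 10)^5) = 12921633621 / 81500000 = 158.55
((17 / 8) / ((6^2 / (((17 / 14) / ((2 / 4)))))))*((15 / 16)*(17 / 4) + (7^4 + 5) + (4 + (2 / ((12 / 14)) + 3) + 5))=347.53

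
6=6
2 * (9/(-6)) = -3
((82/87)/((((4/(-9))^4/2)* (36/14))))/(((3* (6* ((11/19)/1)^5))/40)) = 95936455755/149455328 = 641.91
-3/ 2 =-1.50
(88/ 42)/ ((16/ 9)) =33/ 28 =1.18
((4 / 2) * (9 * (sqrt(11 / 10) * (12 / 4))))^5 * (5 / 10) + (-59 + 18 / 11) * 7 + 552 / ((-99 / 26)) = -18035 / 33 + 3472435494 * sqrt(110) / 125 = 291353139.15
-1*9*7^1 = -63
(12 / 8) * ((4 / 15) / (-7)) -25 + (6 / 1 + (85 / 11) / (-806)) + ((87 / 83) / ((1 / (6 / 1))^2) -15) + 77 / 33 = 463722367 / 77267190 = 6.00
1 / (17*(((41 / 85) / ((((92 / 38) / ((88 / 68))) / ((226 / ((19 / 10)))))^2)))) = 152881 / 5067760720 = 0.00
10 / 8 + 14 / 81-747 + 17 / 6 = -240649 / 324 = -742.74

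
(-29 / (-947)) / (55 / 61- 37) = -1769 / 2085294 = -0.00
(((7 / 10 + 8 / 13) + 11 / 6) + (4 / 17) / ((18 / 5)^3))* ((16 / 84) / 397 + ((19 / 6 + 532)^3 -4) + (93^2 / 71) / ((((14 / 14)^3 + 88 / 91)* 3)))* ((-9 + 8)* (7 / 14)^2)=-5941135902779697066049453 / 49162444706007360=-120847039.61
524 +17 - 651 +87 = -23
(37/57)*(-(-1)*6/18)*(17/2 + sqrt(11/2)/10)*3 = 37*sqrt(22)/1140 + 629/114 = 5.67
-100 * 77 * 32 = -246400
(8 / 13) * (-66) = -528 / 13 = -40.62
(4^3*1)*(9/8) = 72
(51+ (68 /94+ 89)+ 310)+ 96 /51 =361632 /799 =452.61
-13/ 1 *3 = -39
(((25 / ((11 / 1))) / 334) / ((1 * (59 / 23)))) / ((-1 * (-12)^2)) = -575 / 31214304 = -0.00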